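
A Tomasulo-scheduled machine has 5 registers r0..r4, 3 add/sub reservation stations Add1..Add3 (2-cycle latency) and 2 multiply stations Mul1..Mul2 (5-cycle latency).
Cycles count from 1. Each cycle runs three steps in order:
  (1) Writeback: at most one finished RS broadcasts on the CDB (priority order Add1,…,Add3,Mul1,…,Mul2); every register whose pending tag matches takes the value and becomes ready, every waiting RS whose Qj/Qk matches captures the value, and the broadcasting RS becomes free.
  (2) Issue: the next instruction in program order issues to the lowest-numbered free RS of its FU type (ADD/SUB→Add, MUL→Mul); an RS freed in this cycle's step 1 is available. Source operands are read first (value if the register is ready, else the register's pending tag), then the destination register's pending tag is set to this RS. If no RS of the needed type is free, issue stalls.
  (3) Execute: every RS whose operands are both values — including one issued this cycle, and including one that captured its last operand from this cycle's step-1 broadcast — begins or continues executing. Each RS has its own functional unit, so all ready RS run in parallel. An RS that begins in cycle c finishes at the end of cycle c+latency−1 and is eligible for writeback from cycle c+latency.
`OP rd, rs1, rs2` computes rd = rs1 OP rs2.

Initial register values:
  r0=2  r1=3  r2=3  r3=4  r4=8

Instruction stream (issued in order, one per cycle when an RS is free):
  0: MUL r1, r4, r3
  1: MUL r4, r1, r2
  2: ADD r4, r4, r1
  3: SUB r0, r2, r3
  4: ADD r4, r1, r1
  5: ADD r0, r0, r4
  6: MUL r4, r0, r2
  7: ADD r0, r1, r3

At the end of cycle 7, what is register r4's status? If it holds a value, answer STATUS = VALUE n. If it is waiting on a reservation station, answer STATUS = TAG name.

  c1: issue MUL r1<-Mul1  regs: r0:2,r1:Mul1,r2:3,r3:4,r4:8
  c2: issue MUL r4<-Mul2  regs: r0:2,r1:Mul1,r2:3,r3:4,r4:Mul2
  c3: issue ADD r4<-Add1  regs: r0:2,r1:Mul1,r2:3,r3:4,r4:Add1
  c4: issue SUB r0<-Add2  regs: r0:Add2,r1:Mul1,r2:3,r3:4,r4:Add1
  c5: issue ADD r4<-Add3  regs: r0:Add2,r1:Mul1,r2:3,r3:4,r4:Add3
  c6: CDB Add2=-1; issue ADD r0<-Add2  regs: r0:Add2,r1:Mul1,r2:3,r3:4,r4:Add3
  c7: CDB Mul1=32; issue MUL r4<-Mul1  regs: r0:Add2,r1:32,r2:3,r3:4,r4:Mul1

STATUS = TAG Mul1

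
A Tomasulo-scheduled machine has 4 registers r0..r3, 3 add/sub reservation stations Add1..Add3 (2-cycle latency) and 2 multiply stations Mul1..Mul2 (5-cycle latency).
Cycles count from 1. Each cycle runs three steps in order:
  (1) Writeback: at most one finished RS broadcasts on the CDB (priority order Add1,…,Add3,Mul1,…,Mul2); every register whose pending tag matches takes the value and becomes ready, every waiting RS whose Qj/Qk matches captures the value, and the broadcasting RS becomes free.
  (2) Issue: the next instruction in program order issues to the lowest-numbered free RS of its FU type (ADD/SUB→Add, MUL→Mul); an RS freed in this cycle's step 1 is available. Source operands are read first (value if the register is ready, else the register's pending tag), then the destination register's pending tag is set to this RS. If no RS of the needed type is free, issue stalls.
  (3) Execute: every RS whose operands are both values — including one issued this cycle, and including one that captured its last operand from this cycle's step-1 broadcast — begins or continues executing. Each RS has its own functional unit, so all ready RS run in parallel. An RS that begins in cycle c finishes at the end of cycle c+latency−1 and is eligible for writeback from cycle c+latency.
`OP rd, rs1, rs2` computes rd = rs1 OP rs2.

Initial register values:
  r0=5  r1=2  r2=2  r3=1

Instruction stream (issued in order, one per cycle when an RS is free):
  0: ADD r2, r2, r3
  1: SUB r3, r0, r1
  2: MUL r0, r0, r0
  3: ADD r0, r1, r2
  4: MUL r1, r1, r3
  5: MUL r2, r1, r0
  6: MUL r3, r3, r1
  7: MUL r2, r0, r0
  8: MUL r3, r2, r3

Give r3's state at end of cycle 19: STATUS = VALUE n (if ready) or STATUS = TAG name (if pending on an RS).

STATUS = TAG Mul2

c1: issue ADD r2<-Add1 | r0:5,r1:2,r2:Add1,r3:1
c2: issue SUB r3<-Add2 | r0:5,r1:2,r2:Add1,r3:Add2
c3: CDB Add1=3; issue MUL r0<-Mul1 | r0:Mul1,r1:2,r2:3,r3:Add2
c4: CDB Add2=3; issue ADD r0<-Add1 | r0:Add1,r1:2,r2:3,r3:3
c5: issue MUL r1<-Mul2 | r0:Add1,r1:Mul2,r2:3,r3:3
c6: CDB Add1=5; stall | r0:5,r1:Mul2,r2:3,r3:3
c7: stall | r0:5,r1:Mul2,r2:3,r3:3
c8: CDB Mul1=25; issue MUL r2<-Mul1 | r0:5,r1:Mul2,r2:Mul1,r3:3
c9: stall | r0:5,r1:Mul2,r2:Mul1,r3:3
c10: CDB Mul2=6; issue MUL r3<-Mul2 | r0:5,r1:6,r2:Mul1,r3:Mul2
c11: stall | r0:5,r1:6,r2:Mul1,r3:Mul2
c12: stall | r0:5,r1:6,r2:Mul1,r3:Mul2
c13: stall | r0:5,r1:6,r2:Mul1,r3:Mul2
c14: stall | r0:5,r1:6,r2:Mul1,r3:Mul2
c15: CDB Mul1=30; issue MUL r2<-Mul1 | r0:5,r1:6,r2:Mul1,r3:Mul2
c16: CDB Mul2=18; issue MUL r3<-Mul2 | r0:5,r1:6,r2:Mul1,r3:Mul2
c17: - | r0:5,r1:6,r2:Mul1,r3:Mul2
c18: - | r0:5,r1:6,r2:Mul1,r3:Mul2
c19: - | r0:5,r1:6,r2:Mul1,r3:Mul2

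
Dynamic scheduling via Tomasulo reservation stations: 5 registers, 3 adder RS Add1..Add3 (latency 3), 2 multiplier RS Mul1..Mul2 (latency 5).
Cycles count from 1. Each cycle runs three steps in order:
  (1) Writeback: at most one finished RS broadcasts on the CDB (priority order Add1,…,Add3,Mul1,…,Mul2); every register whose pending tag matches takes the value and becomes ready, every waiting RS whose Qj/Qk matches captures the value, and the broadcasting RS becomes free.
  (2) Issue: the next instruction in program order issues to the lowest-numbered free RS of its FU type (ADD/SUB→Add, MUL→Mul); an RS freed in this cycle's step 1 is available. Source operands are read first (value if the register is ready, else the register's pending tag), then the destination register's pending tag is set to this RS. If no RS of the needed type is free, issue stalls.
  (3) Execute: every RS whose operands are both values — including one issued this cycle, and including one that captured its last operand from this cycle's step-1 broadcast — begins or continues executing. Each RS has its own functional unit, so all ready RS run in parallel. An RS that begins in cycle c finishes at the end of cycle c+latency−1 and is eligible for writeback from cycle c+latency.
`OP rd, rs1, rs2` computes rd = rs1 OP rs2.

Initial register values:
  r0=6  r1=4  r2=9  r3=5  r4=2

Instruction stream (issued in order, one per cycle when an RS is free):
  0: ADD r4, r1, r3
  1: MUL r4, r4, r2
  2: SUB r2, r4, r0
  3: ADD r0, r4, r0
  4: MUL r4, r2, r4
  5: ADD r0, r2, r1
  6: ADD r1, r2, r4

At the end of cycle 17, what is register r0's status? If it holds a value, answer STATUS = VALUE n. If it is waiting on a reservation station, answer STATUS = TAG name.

cycle 1: issue ADD r4<-Add1 // r0:6,r1:4,r2:9,r3:5,r4:Add1
cycle 2: issue MUL r4<-Mul1 // r0:6,r1:4,r2:9,r3:5,r4:Mul1
cycle 3: issue SUB r2<-Add2 // r0:6,r1:4,r2:Add2,r3:5,r4:Mul1
cycle 4: CDB Add1=9; issue ADD r0<-Add1 // r0:Add1,r1:4,r2:Add2,r3:5,r4:Mul1
cycle 5: issue MUL r4<-Mul2 // r0:Add1,r1:4,r2:Add2,r3:5,r4:Mul2
cycle 6: issue ADD r0<-Add3 // r0:Add3,r1:4,r2:Add2,r3:5,r4:Mul2
cycle 7: stall // r0:Add3,r1:4,r2:Add2,r3:5,r4:Mul2
cycle 8: stall // r0:Add3,r1:4,r2:Add2,r3:5,r4:Mul2
cycle 9: CDB Mul1=81; stall // r0:Add3,r1:4,r2:Add2,r3:5,r4:Mul2
cycle 10: stall // r0:Add3,r1:4,r2:Add2,r3:5,r4:Mul2
cycle 11: stall // r0:Add3,r1:4,r2:Add2,r3:5,r4:Mul2
cycle 12: CDB Add1=87; issue ADD r1<-Add1 // r0:Add3,r1:Add1,r2:Add2,r3:5,r4:Mul2
cycle 13: CDB Add2=75 // r0:Add3,r1:Add1,r2:75,r3:5,r4:Mul2
cycle 14: - // r0:Add3,r1:Add1,r2:75,r3:5,r4:Mul2
cycle 15: - // r0:Add3,r1:Add1,r2:75,r3:5,r4:Mul2
cycle 16: CDB Add3=79 // r0:79,r1:Add1,r2:75,r3:5,r4:Mul2
cycle 17: - // r0:79,r1:Add1,r2:75,r3:5,r4:Mul2

STATUS = VALUE 79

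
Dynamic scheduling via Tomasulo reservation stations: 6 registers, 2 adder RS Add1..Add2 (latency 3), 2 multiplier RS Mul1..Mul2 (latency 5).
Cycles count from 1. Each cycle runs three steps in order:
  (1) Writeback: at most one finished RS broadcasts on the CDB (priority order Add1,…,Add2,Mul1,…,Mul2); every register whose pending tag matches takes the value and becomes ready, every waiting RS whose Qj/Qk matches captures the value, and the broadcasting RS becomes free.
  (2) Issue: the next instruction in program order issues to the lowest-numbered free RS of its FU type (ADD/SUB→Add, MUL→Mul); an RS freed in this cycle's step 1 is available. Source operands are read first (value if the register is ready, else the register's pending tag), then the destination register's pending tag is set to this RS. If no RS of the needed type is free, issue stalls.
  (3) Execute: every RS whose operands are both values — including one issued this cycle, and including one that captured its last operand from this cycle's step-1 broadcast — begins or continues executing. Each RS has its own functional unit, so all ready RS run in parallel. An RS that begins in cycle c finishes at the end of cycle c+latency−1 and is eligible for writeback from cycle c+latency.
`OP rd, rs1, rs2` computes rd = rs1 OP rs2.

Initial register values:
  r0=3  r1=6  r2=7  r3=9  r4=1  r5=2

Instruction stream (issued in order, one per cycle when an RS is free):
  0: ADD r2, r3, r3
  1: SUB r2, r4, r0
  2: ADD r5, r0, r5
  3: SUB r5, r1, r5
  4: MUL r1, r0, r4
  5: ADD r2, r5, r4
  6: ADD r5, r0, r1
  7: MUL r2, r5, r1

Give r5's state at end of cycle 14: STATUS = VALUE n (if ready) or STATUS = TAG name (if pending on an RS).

STATUS = VALUE 6

c1: issue ADD r2<-Add1 | r0:3,r1:6,r2:Add1,r3:9,r4:1,r5:2
c2: issue SUB r2<-Add2 | r0:3,r1:6,r2:Add2,r3:9,r4:1,r5:2
c3: stall | r0:3,r1:6,r2:Add2,r3:9,r4:1,r5:2
c4: CDB Add1=18; issue ADD r5<-Add1 | r0:3,r1:6,r2:Add2,r3:9,r4:1,r5:Add1
c5: CDB Add2=-2; issue SUB r5<-Add2 | r0:3,r1:6,r2:-2,r3:9,r4:1,r5:Add2
c6: issue MUL r1<-Mul1 | r0:3,r1:Mul1,r2:-2,r3:9,r4:1,r5:Add2
c7: CDB Add1=5; issue ADD r2<-Add1 | r0:3,r1:Mul1,r2:Add1,r3:9,r4:1,r5:Add2
c8: stall | r0:3,r1:Mul1,r2:Add1,r3:9,r4:1,r5:Add2
c9: stall | r0:3,r1:Mul1,r2:Add1,r3:9,r4:1,r5:Add2
c10: CDB Add2=1; issue ADD r5<-Add2 | r0:3,r1:Mul1,r2:Add1,r3:9,r4:1,r5:Add2
c11: CDB Mul1=3; issue MUL r2<-Mul1 | r0:3,r1:3,r2:Mul1,r3:9,r4:1,r5:Add2
c12: - | r0:3,r1:3,r2:Mul1,r3:9,r4:1,r5:Add2
c13: CDB Add1=2 | r0:3,r1:3,r2:Mul1,r3:9,r4:1,r5:Add2
c14: CDB Add2=6 | r0:3,r1:3,r2:Mul1,r3:9,r4:1,r5:6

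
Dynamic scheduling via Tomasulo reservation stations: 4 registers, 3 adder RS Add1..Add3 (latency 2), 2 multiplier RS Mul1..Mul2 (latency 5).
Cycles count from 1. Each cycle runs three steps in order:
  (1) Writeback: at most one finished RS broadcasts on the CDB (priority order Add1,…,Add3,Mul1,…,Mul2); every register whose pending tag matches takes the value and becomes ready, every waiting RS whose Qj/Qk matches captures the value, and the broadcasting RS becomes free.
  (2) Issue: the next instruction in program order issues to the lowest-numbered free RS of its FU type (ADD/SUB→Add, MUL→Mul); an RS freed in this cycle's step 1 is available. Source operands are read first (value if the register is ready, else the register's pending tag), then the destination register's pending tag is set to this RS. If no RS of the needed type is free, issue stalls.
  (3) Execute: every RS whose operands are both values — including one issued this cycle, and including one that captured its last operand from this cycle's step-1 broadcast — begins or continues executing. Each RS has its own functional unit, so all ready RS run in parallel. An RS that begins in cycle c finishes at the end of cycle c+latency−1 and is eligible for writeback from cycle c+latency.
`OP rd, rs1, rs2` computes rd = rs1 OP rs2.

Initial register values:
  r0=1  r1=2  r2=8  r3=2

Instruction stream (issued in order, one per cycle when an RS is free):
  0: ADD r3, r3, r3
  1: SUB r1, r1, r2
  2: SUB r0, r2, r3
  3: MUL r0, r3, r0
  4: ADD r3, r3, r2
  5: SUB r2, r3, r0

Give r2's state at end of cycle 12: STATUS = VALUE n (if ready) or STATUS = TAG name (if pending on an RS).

STATUS = VALUE -4

cycle 1: issue ADD r3<-Add1 // r0:1,r1:2,r2:8,r3:Add1
cycle 2: issue SUB r1<-Add2 // r0:1,r1:Add2,r2:8,r3:Add1
cycle 3: CDB Add1=4; issue SUB r0<-Add1 // r0:Add1,r1:Add2,r2:8,r3:4
cycle 4: CDB Add2=-6; issue MUL r0<-Mul1 // r0:Mul1,r1:-6,r2:8,r3:4
cycle 5: CDB Add1=4; issue ADD r3<-Add1 // r0:Mul1,r1:-6,r2:8,r3:Add1
cycle 6: issue SUB r2<-Add2 // r0:Mul1,r1:-6,r2:Add2,r3:Add1
cycle 7: CDB Add1=12 // r0:Mul1,r1:-6,r2:Add2,r3:12
cycle 8: - // r0:Mul1,r1:-6,r2:Add2,r3:12
cycle 9: - // r0:Mul1,r1:-6,r2:Add2,r3:12
cycle 10: CDB Mul1=16 // r0:16,r1:-6,r2:Add2,r3:12
cycle 11: - // r0:16,r1:-6,r2:Add2,r3:12
cycle 12: CDB Add2=-4 // r0:16,r1:-6,r2:-4,r3:12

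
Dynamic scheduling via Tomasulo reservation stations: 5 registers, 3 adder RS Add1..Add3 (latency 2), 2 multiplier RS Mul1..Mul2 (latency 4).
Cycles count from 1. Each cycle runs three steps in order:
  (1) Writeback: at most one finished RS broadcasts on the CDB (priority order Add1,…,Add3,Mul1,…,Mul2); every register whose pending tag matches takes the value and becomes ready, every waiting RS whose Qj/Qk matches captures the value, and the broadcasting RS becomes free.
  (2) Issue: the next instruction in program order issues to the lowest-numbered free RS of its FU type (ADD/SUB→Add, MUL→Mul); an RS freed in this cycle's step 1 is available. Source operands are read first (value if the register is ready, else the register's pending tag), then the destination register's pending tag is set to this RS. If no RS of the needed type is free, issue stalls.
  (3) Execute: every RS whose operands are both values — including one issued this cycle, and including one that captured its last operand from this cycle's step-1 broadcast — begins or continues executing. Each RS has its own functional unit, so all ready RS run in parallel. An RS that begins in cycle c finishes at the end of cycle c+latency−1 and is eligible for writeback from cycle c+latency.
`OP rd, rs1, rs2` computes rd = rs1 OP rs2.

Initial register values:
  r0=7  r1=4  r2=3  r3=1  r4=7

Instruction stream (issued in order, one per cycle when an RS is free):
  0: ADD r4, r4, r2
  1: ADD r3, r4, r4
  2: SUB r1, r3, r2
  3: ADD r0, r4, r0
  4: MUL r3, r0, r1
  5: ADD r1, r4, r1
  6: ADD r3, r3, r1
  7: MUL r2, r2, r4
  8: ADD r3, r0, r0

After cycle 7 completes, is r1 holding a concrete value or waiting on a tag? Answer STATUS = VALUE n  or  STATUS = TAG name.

STATUS = TAG Add2

  c1: issue ADD r4<-Add1  regs: r0:7,r1:4,r2:3,r3:1,r4:Add1
  c2: issue ADD r3<-Add2  regs: r0:7,r1:4,r2:3,r3:Add2,r4:Add1
  c3: CDB Add1=10; issue SUB r1<-Add1  regs: r0:7,r1:Add1,r2:3,r3:Add2,r4:10
  c4: issue ADD r0<-Add3  regs: r0:Add3,r1:Add1,r2:3,r3:Add2,r4:10
  c5: CDB Add2=20; issue MUL r3<-Mul1  regs: r0:Add3,r1:Add1,r2:3,r3:Mul1,r4:10
  c6: CDB Add3=17; issue ADD r1<-Add2  regs: r0:17,r1:Add2,r2:3,r3:Mul1,r4:10
  c7: CDB Add1=17; issue ADD r3<-Add1  regs: r0:17,r1:Add2,r2:3,r3:Add1,r4:10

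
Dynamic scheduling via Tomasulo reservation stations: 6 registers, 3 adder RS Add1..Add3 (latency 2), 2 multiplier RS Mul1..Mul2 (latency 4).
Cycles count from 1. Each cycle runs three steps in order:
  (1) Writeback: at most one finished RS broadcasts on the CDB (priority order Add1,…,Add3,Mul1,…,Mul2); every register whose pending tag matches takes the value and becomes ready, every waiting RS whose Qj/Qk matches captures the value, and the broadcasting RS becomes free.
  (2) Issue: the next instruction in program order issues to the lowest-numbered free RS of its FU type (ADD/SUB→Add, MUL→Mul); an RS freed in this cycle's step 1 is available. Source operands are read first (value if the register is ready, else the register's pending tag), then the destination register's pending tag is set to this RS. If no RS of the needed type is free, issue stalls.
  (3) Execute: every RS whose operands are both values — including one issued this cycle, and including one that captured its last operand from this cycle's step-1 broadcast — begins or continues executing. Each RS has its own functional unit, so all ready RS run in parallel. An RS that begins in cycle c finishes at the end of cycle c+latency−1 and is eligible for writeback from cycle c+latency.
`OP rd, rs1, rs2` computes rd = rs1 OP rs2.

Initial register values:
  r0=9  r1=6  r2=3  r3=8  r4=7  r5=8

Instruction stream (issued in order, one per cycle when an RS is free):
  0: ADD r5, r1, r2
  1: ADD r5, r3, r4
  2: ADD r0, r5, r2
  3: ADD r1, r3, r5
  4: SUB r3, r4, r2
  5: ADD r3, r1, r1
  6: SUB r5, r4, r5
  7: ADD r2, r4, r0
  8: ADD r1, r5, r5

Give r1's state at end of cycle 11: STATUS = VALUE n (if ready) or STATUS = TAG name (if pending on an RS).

  c1: issue ADD r5<-Add1  regs: r0:9,r1:6,r2:3,r3:8,r4:7,r5:Add1
  c2: issue ADD r5<-Add2  regs: r0:9,r1:6,r2:3,r3:8,r4:7,r5:Add2
  c3: CDB Add1=9; issue ADD r0<-Add1  regs: r0:Add1,r1:6,r2:3,r3:8,r4:7,r5:Add2
  c4: CDB Add2=15; issue ADD r1<-Add2  regs: r0:Add1,r1:Add2,r2:3,r3:8,r4:7,r5:15
  c5: issue SUB r3<-Add3  regs: r0:Add1,r1:Add2,r2:3,r3:Add3,r4:7,r5:15
  c6: CDB Add1=18; issue ADD r3<-Add1  regs: r0:18,r1:Add2,r2:3,r3:Add1,r4:7,r5:15
  c7: CDB Add2=23; issue SUB r5<-Add2  regs: r0:18,r1:23,r2:3,r3:Add1,r4:7,r5:Add2
  c8: CDB Add3=4; issue ADD r2<-Add3  regs: r0:18,r1:23,r2:Add3,r3:Add1,r4:7,r5:Add2
  c9: CDB Add1=46; issue ADD r1<-Add1  regs: r0:18,r1:Add1,r2:Add3,r3:46,r4:7,r5:Add2
  c10: CDB Add2=-8  regs: r0:18,r1:Add1,r2:Add3,r3:46,r4:7,r5:-8
  c11: CDB Add3=25  regs: r0:18,r1:Add1,r2:25,r3:46,r4:7,r5:-8

STATUS = TAG Add1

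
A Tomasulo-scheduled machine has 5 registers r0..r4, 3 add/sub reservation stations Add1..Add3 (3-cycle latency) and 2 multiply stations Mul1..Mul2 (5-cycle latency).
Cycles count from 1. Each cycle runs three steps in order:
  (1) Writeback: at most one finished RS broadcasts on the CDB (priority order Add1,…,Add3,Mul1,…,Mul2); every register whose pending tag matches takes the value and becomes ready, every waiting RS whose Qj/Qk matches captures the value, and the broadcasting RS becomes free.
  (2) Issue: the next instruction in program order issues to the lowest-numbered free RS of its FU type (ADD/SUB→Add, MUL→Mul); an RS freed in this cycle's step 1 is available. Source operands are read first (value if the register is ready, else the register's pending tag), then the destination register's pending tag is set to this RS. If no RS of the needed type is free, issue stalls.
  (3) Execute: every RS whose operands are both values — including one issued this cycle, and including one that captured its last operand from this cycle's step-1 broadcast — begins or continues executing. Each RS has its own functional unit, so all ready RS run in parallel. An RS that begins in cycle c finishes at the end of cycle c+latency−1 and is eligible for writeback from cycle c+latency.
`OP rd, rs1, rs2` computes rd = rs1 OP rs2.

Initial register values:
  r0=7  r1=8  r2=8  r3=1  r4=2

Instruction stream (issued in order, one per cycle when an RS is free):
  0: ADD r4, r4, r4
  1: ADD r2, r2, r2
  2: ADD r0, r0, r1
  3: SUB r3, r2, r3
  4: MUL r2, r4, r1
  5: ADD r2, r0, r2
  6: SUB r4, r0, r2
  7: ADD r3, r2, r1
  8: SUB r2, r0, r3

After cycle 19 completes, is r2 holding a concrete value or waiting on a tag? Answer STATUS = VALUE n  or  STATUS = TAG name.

STATUS = VALUE -40

c1: issue ADD r4<-Add1 | r0:7,r1:8,r2:8,r3:1,r4:Add1
c2: issue ADD r2<-Add2 | r0:7,r1:8,r2:Add2,r3:1,r4:Add1
c3: issue ADD r0<-Add3 | r0:Add3,r1:8,r2:Add2,r3:1,r4:Add1
c4: CDB Add1=4; issue SUB r3<-Add1 | r0:Add3,r1:8,r2:Add2,r3:Add1,r4:4
c5: CDB Add2=16; issue MUL r2<-Mul1 | r0:Add3,r1:8,r2:Mul1,r3:Add1,r4:4
c6: CDB Add3=15; issue ADD r2<-Add2 | r0:15,r1:8,r2:Add2,r3:Add1,r4:4
c7: issue SUB r4<-Add3 | r0:15,r1:8,r2:Add2,r3:Add1,r4:Add3
c8: CDB Add1=15; issue ADD r3<-Add1 | r0:15,r1:8,r2:Add2,r3:Add1,r4:Add3
c9: stall | r0:15,r1:8,r2:Add2,r3:Add1,r4:Add3
c10: CDB Mul1=32; stall | r0:15,r1:8,r2:Add2,r3:Add1,r4:Add3
c11: stall | r0:15,r1:8,r2:Add2,r3:Add1,r4:Add3
c12: stall | r0:15,r1:8,r2:Add2,r3:Add1,r4:Add3
c13: CDB Add2=47; issue SUB r2<-Add2 | r0:15,r1:8,r2:Add2,r3:Add1,r4:Add3
c14: - | r0:15,r1:8,r2:Add2,r3:Add1,r4:Add3
c15: - | r0:15,r1:8,r2:Add2,r3:Add1,r4:Add3
c16: CDB Add1=55 | r0:15,r1:8,r2:Add2,r3:55,r4:Add3
c17: CDB Add3=-32 | r0:15,r1:8,r2:Add2,r3:55,r4:-32
c18: - | r0:15,r1:8,r2:Add2,r3:55,r4:-32
c19: CDB Add2=-40 | r0:15,r1:8,r2:-40,r3:55,r4:-32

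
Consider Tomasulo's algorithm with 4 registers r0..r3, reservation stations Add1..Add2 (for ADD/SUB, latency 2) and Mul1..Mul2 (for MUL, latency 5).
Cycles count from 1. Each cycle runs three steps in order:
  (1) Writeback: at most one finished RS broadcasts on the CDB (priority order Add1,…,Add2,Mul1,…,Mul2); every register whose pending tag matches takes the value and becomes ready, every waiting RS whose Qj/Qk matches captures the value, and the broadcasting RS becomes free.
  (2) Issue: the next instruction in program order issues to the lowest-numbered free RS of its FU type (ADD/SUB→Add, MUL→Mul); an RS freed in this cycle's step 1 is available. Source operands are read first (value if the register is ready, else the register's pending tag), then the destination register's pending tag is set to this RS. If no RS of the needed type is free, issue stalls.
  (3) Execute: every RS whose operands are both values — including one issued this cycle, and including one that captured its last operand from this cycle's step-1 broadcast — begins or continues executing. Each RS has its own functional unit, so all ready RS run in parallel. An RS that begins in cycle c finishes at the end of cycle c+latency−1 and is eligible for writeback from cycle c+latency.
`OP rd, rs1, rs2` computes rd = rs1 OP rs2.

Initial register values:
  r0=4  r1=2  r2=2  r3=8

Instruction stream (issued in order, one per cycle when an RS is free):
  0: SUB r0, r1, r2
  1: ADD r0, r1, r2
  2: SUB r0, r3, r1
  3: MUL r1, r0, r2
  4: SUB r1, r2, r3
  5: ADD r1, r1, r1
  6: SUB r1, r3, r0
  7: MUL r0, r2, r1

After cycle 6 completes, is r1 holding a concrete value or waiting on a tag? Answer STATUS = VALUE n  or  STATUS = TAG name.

  c1: issue SUB r0<-Add1  regs: r0:Add1,r1:2,r2:2,r3:8
  c2: issue ADD r0<-Add2  regs: r0:Add2,r1:2,r2:2,r3:8
  c3: CDB Add1=0; issue SUB r0<-Add1  regs: r0:Add1,r1:2,r2:2,r3:8
  c4: CDB Add2=4; issue MUL r1<-Mul1  regs: r0:Add1,r1:Mul1,r2:2,r3:8
  c5: CDB Add1=6; issue SUB r1<-Add1  regs: r0:6,r1:Add1,r2:2,r3:8
  c6: issue ADD r1<-Add2  regs: r0:6,r1:Add2,r2:2,r3:8

STATUS = TAG Add2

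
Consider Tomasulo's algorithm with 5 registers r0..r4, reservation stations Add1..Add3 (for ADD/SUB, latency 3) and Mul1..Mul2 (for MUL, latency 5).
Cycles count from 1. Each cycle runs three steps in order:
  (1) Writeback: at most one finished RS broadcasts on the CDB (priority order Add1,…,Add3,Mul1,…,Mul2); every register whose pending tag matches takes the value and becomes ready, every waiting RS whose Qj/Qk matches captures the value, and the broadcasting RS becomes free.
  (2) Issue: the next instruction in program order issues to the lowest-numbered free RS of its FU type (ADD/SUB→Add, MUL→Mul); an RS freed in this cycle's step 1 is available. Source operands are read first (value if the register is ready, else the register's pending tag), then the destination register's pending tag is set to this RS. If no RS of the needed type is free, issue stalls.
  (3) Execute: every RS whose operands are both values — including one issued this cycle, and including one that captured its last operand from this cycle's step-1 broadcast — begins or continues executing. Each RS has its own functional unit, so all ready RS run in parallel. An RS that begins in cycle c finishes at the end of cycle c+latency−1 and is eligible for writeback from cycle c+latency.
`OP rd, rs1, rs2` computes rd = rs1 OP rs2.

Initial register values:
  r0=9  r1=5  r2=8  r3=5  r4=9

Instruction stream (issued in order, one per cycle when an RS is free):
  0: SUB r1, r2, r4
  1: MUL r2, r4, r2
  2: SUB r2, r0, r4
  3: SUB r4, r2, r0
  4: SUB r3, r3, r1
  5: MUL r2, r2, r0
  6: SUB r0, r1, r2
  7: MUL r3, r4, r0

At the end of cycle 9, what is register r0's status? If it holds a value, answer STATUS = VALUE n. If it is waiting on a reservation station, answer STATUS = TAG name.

STATUS = TAG Add2

  c1: issue SUB r1<-Add1  regs: r0:9,r1:Add1,r2:8,r3:5,r4:9
  c2: issue MUL r2<-Mul1  regs: r0:9,r1:Add1,r2:Mul1,r3:5,r4:9
  c3: issue SUB r2<-Add2  regs: r0:9,r1:Add1,r2:Add2,r3:5,r4:9
  c4: CDB Add1=-1; issue SUB r4<-Add1  regs: r0:9,r1:-1,r2:Add2,r3:5,r4:Add1
  c5: issue SUB r3<-Add3  regs: r0:9,r1:-1,r2:Add2,r3:Add3,r4:Add1
  c6: CDB Add2=0; issue MUL r2<-Mul2  regs: r0:9,r1:-1,r2:Mul2,r3:Add3,r4:Add1
  c7: CDB Mul1=72; issue SUB r0<-Add2  regs: r0:Add2,r1:-1,r2:Mul2,r3:Add3,r4:Add1
  c8: CDB Add3=6; issue MUL r3<-Mul1  regs: r0:Add2,r1:-1,r2:Mul2,r3:Mul1,r4:Add1
  c9: CDB Add1=-9  regs: r0:Add2,r1:-1,r2:Mul2,r3:Mul1,r4:-9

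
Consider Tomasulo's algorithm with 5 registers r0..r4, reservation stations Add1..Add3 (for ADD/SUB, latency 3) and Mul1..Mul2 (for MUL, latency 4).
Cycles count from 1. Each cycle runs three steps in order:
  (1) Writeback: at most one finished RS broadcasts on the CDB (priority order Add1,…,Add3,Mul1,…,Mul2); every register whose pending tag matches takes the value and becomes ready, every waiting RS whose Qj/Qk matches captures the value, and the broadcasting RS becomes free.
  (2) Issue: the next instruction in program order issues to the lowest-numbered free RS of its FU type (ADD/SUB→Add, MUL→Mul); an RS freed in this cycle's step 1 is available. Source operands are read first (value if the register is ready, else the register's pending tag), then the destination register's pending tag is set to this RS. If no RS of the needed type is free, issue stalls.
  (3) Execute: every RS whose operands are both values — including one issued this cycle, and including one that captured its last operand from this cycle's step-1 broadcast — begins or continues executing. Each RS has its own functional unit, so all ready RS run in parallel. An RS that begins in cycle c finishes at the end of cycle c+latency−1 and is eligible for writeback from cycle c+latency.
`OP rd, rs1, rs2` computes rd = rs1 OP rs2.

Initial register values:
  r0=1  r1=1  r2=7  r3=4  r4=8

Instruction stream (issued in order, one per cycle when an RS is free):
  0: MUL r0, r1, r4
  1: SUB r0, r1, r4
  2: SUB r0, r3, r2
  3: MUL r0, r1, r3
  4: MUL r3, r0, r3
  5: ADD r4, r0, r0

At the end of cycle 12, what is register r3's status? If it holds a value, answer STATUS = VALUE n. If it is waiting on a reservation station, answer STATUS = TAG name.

  c1: issue MUL r0<-Mul1  regs: r0:Mul1,r1:1,r2:7,r3:4,r4:8
  c2: issue SUB r0<-Add1  regs: r0:Add1,r1:1,r2:7,r3:4,r4:8
  c3: issue SUB r0<-Add2  regs: r0:Add2,r1:1,r2:7,r3:4,r4:8
  c4: issue MUL r0<-Mul2  regs: r0:Mul2,r1:1,r2:7,r3:4,r4:8
  c5: CDB Add1=-7; stall  regs: r0:Mul2,r1:1,r2:7,r3:4,r4:8
  c6: CDB Add2=-3; stall  regs: r0:Mul2,r1:1,r2:7,r3:4,r4:8
  c7: CDB Mul1=8; issue MUL r3<-Mul1  regs: r0:Mul2,r1:1,r2:7,r3:Mul1,r4:8
  c8: CDB Mul2=4; issue ADD r4<-Add1  regs: r0:4,r1:1,r2:7,r3:Mul1,r4:Add1
  c9: -  regs: r0:4,r1:1,r2:7,r3:Mul1,r4:Add1
  c10: -  regs: r0:4,r1:1,r2:7,r3:Mul1,r4:Add1
  c11: CDB Add1=8  regs: r0:4,r1:1,r2:7,r3:Mul1,r4:8
  c12: CDB Mul1=16  regs: r0:4,r1:1,r2:7,r3:16,r4:8

STATUS = VALUE 16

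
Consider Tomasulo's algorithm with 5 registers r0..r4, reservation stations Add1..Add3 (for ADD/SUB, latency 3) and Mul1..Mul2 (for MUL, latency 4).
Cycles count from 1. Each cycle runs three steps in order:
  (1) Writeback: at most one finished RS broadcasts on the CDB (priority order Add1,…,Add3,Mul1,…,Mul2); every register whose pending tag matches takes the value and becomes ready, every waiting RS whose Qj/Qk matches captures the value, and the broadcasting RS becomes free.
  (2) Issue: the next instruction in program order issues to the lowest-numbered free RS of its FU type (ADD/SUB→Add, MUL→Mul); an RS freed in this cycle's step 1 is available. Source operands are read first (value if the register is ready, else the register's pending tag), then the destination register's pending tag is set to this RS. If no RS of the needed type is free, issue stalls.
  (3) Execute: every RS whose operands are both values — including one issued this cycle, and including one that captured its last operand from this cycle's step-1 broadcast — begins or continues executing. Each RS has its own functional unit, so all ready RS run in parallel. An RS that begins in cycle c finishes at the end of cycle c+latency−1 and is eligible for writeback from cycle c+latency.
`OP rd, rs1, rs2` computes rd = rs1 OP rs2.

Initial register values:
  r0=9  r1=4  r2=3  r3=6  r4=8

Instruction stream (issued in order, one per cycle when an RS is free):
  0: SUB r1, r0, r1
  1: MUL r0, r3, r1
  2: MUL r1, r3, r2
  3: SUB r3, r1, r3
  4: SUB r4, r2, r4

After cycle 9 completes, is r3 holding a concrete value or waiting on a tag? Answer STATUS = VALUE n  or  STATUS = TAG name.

cycle 1: issue SUB r1<-Add1 // r0:9,r1:Add1,r2:3,r3:6,r4:8
cycle 2: issue MUL r0<-Mul1 // r0:Mul1,r1:Add1,r2:3,r3:6,r4:8
cycle 3: issue MUL r1<-Mul2 // r0:Mul1,r1:Mul2,r2:3,r3:6,r4:8
cycle 4: CDB Add1=5; issue SUB r3<-Add1 // r0:Mul1,r1:Mul2,r2:3,r3:Add1,r4:8
cycle 5: issue SUB r4<-Add2 // r0:Mul1,r1:Mul2,r2:3,r3:Add1,r4:Add2
cycle 6: - // r0:Mul1,r1:Mul2,r2:3,r3:Add1,r4:Add2
cycle 7: CDB Mul2=18 // r0:Mul1,r1:18,r2:3,r3:Add1,r4:Add2
cycle 8: CDB Add2=-5 // r0:Mul1,r1:18,r2:3,r3:Add1,r4:-5
cycle 9: CDB Mul1=30 // r0:30,r1:18,r2:3,r3:Add1,r4:-5

STATUS = TAG Add1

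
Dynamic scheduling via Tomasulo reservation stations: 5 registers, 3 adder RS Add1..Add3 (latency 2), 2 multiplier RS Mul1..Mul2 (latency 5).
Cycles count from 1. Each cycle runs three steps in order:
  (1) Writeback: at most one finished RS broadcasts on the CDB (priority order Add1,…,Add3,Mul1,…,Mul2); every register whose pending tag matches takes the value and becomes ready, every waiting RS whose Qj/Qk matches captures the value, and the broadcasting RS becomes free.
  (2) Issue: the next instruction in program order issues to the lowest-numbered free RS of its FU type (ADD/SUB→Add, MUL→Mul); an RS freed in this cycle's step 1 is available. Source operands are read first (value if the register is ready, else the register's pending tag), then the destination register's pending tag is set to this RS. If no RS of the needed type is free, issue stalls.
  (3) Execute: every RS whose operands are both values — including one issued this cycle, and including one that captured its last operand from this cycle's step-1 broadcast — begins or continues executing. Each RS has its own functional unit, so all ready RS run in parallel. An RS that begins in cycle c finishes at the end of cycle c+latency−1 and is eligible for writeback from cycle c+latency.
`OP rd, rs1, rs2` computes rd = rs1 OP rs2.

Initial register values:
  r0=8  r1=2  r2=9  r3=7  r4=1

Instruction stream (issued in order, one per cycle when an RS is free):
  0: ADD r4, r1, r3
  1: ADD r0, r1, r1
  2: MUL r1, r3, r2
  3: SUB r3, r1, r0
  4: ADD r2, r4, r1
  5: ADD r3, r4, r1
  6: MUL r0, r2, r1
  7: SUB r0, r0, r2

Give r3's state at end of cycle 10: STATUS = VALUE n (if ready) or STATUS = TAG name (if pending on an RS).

  c1: issue ADD r4<-Add1  regs: r0:8,r1:2,r2:9,r3:7,r4:Add1
  c2: issue ADD r0<-Add2  regs: r0:Add2,r1:2,r2:9,r3:7,r4:Add1
  c3: CDB Add1=9; issue MUL r1<-Mul1  regs: r0:Add2,r1:Mul1,r2:9,r3:7,r4:9
  c4: CDB Add2=4; issue SUB r3<-Add1  regs: r0:4,r1:Mul1,r2:9,r3:Add1,r4:9
  c5: issue ADD r2<-Add2  regs: r0:4,r1:Mul1,r2:Add2,r3:Add1,r4:9
  c6: issue ADD r3<-Add3  regs: r0:4,r1:Mul1,r2:Add2,r3:Add3,r4:9
  c7: issue MUL r0<-Mul2  regs: r0:Mul2,r1:Mul1,r2:Add2,r3:Add3,r4:9
  c8: CDB Mul1=63; stall  regs: r0:Mul2,r1:63,r2:Add2,r3:Add3,r4:9
  c9: stall  regs: r0:Mul2,r1:63,r2:Add2,r3:Add3,r4:9
  c10: CDB Add1=59; issue SUB r0<-Add1  regs: r0:Add1,r1:63,r2:Add2,r3:Add3,r4:9

STATUS = TAG Add3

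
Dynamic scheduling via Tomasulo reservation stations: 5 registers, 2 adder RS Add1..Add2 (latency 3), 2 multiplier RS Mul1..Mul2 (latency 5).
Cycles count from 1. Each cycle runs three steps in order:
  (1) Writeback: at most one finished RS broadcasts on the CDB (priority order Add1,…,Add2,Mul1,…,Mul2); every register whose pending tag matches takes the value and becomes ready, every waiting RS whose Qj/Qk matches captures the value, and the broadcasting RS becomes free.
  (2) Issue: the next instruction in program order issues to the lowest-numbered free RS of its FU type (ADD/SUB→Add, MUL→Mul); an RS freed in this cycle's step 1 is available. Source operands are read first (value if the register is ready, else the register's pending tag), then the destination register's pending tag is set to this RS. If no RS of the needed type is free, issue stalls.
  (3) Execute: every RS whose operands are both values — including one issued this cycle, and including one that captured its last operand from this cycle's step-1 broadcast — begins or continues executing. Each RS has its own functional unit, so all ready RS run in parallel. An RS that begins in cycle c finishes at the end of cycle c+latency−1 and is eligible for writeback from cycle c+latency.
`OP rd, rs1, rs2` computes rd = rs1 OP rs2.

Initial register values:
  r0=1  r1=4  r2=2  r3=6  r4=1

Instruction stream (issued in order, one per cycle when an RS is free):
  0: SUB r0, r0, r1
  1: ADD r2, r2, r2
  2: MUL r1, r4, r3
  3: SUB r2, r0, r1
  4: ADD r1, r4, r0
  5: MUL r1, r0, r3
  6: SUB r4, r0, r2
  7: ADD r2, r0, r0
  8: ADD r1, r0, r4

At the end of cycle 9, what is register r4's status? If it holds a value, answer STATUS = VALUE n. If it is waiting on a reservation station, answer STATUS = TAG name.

STATUS = TAG Add2

  c1: issue SUB r0<-Add1  regs: r0:Add1,r1:4,r2:2,r3:6,r4:1
  c2: issue ADD r2<-Add2  regs: r0:Add1,r1:4,r2:Add2,r3:6,r4:1
  c3: issue MUL r1<-Mul1  regs: r0:Add1,r1:Mul1,r2:Add2,r3:6,r4:1
  c4: CDB Add1=-3; issue SUB r2<-Add1  regs: r0:-3,r1:Mul1,r2:Add1,r3:6,r4:1
  c5: CDB Add2=4; issue ADD r1<-Add2  regs: r0:-3,r1:Add2,r2:Add1,r3:6,r4:1
  c6: issue MUL r1<-Mul2  regs: r0:-3,r1:Mul2,r2:Add1,r3:6,r4:1
  c7: stall  regs: r0:-3,r1:Mul2,r2:Add1,r3:6,r4:1
  c8: CDB Add2=-2; issue SUB r4<-Add2  regs: r0:-3,r1:Mul2,r2:Add1,r3:6,r4:Add2
  c9: CDB Mul1=6; stall  regs: r0:-3,r1:Mul2,r2:Add1,r3:6,r4:Add2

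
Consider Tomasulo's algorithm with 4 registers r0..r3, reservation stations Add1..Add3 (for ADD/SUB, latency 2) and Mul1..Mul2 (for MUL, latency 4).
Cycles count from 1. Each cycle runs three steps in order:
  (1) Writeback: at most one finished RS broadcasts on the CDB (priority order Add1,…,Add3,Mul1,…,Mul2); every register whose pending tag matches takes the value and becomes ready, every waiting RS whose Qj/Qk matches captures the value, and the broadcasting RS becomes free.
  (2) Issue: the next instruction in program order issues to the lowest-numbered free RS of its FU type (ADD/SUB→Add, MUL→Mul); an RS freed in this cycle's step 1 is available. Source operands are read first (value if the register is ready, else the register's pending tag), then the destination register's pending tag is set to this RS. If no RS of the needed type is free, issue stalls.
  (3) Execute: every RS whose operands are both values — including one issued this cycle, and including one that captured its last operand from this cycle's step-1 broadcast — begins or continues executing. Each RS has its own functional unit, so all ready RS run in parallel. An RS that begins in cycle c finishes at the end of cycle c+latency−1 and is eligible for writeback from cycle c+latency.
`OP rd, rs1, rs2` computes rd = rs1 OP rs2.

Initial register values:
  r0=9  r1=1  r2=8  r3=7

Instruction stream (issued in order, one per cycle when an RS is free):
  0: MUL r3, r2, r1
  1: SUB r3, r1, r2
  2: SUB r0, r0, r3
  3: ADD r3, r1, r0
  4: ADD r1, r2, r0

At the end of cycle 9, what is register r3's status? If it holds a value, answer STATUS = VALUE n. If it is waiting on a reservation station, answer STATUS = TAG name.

  c1: issue MUL r3<-Mul1  regs: r0:9,r1:1,r2:8,r3:Mul1
  c2: issue SUB r3<-Add1  regs: r0:9,r1:1,r2:8,r3:Add1
  c3: issue SUB r0<-Add2  regs: r0:Add2,r1:1,r2:8,r3:Add1
  c4: CDB Add1=-7; issue ADD r3<-Add1  regs: r0:Add2,r1:1,r2:8,r3:Add1
  c5: CDB Mul1=8; issue ADD r1<-Add3  regs: r0:Add2,r1:Add3,r2:8,r3:Add1
  c6: CDB Add2=16  regs: r0:16,r1:Add3,r2:8,r3:Add1
  c7: -  regs: r0:16,r1:Add3,r2:8,r3:Add1
  c8: CDB Add1=17  regs: r0:16,r1:Add3,r2:8,r3:17
  c9: CDB Add3=24  regs: r0:16,r1:24,r2:8,r3:17

STATUS = VALUE 17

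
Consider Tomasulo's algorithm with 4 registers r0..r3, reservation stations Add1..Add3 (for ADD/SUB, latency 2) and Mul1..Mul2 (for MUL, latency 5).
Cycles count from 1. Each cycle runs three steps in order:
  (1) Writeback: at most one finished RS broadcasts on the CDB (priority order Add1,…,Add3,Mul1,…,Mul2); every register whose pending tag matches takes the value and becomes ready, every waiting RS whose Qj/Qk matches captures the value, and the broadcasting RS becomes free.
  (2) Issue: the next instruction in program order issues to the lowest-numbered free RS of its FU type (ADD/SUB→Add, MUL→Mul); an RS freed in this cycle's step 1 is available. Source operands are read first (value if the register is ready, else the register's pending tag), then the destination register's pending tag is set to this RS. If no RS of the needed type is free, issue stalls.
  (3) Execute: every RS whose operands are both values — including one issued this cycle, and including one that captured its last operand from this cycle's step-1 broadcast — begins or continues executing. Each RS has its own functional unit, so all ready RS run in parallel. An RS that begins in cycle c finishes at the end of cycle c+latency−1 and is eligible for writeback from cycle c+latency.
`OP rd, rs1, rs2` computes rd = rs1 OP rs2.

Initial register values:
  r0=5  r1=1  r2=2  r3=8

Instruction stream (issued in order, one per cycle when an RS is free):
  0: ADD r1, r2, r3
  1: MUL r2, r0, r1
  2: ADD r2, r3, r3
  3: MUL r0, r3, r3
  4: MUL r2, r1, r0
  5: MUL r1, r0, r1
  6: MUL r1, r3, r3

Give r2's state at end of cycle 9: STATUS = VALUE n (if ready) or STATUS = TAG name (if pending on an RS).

STATUS = TAG Mul1

c1: issue ADD r1<-Add1 | r0:5,r1:Add1,r2:2,r3:8
c2: issue MUL r2<-Mul1 | r0:5,r1:Add1,r2:Mul1,r3:8
c3: CDB Add1=10; issue ADD r2<-Add1 | r0:5,r1:10,r2:Add1,r3:8
c4: issue MUL r0<-Mul2 | r0:Mul2,r1:10,r2:Add1,r3:8
c5: CDB Add1=16; stall | r0:Mul2,r1:10,r2:16,r3:8
c6: stall | r0:Mul2,r1:10,r2:16,r3:8
c7: stall | r0:Mul2,r1:10,r2:16,r3:8
c8: CDB Mul1=50; issue MUL r2<-Mul1 | r0:Mul2,r1:10,r2:Mul1,r3:8
c9: CDB Mul2=64; issue MUL r1<-Mul2 | r0:64,r1:Mul2,r2:Mul1,r3:8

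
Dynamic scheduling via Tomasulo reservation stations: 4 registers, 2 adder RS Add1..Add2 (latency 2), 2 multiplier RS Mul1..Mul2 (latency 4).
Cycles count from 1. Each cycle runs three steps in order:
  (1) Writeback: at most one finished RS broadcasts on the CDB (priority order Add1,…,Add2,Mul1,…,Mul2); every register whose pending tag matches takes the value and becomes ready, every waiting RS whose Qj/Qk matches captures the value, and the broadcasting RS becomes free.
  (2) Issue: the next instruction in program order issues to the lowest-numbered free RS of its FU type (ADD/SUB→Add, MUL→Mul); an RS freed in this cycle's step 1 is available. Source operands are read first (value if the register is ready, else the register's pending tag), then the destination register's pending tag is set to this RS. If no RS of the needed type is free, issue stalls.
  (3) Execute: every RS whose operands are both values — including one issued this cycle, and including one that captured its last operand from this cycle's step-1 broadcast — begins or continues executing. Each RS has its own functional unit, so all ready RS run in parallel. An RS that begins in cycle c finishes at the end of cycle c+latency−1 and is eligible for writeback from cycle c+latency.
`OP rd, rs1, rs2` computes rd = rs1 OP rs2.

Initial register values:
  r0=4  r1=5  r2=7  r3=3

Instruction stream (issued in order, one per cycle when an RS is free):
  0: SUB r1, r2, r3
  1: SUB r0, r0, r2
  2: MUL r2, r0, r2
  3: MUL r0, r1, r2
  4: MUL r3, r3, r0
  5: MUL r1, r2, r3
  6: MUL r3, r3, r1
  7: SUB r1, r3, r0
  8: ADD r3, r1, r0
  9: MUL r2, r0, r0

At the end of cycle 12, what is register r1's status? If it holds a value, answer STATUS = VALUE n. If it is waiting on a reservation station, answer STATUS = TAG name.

STATUS = TAG Mul2

c1: issue SUB r1<-Add1 | r0:4,r1:Add1,r2:7,r3:3
c2: issue SUB r0<-Add2 | r0:Add2,r1:Add1,r2:7,r3:3
c3: CDB Add1=4; issue MUL r2<-Mul1 | r0:Add2,r1:4,r2:Mul1,r3:3
c4: CDB Add2=-3; issue MUL r0<-Mul2 | r0:Mul2,r1:4,r2:Mul1,r3:3
c5: stall | r0:Mul2,r1:4,r2:Mul1,r3:3
c6: stall | r0:Mul2,r1:4,r2:Mul1,r3:3
c7: stall | r0:Mul2,r1:4,r2:Mul1,r3:3
c8: CDB Mul1=-21; issue MUL r3<-Mul1 | r0:Mul2,r1:4,r2:-21,r3:Mul1
c9: stall | r0:Mul2,r1:4,r2:-21,r3:Mul1
c10: stall | r0:Mul2,r1:4,r2:-21,r3:Mul1
c11: stall | r0:Mul2,r1:4,r2:-21,r3:Mul1
c12: CDB Mul2=-84; issue MUL r1<-Mul2 | r0:-84,r1:Mul2,r2:-21,r3:Mul1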